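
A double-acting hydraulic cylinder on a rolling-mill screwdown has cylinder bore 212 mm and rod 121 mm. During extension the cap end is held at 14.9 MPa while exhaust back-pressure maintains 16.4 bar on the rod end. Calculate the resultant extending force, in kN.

F ≈ 487 kN

Cap-side area A_cap = π/4 × (212 mm)² = 35300 mm^2
Rod-side annular area A_ann = π/4 × (212² − 121²) = 23800 mm^2
Net thrust = P_cap·A_cap − P_rod·A_ann = 526.0 kN − 39.03 kN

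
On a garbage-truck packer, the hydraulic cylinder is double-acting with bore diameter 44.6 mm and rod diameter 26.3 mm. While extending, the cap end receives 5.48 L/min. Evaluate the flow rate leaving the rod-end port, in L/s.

Q_out ≈ 0.0596 L/s

Cap-side area A_cap = π/4 × (44.6 mm)² = 1562 mm^2
Rod-side annular area A_ann = π/4 × (44.6² − 26.3²) = 1019 mm^2
Piston speed v = Q_in/A_cap; rod-end outflow Q_out = v × A_ann = Q_in × A_ann/A_cap.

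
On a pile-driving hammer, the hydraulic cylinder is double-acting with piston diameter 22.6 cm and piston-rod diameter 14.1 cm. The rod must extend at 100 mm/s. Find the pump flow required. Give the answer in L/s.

Cap-side area A_cap = π/4 × (22.6 cm)² = 401.1 cm^2
Q = A × v

Q ≈ 4.01 L/s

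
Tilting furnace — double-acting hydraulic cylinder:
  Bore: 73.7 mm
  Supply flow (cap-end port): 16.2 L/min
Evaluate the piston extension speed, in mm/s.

v ≈ 63.3 mm/s

Cap-side area A_cap = π/4 × (73.7 mm)² = 4266 mm^2
v = Q / A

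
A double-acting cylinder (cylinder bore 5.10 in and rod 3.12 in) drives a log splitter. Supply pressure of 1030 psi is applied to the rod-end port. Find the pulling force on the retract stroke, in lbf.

F ≈ 13200 lbf

Rod-side annular area A_ann = π/4 × (5.10² − 3.12²) = 12.78 in^2
On retraction the pressure acts on the annular area (bore minus rod).
F = P × A_ann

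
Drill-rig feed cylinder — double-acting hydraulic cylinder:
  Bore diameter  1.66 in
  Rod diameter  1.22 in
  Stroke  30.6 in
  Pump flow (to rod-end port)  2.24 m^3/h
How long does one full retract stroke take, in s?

Rod-side annular area A_ann = π/4 × (1.66² − 1.22²) = 0.9953 in^2
Swept volume V = A × L; t = V / Q = A·L / Q

t ≈ 0.802 s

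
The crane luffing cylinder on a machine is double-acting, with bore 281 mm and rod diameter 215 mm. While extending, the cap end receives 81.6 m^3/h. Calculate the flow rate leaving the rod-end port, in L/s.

Cap-side area A_cap = π/4 × (281 mm)² = 62020 mm^2
Rod-side annular area A_ann = π/4 × (281² − 215²) = 25710 mm^2
Piston speed v = Q_in/A_cap; rod-end outflow Q_out = v × A_ann = Q_in × A_ann/A_cap.

Q_out ≈ 9.40 L/s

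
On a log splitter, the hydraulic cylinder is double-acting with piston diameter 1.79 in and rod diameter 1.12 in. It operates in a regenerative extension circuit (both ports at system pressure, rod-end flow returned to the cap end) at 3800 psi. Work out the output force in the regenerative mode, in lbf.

F ≈ 3740 lbf

With equal pressure on both faces, forces on the annular region cancel; the net push is pressure × rod cross-section.
Rod cross-section A_rod = π/4 × (1.12 in)² = 0.9852 in^2
F = P × A_rod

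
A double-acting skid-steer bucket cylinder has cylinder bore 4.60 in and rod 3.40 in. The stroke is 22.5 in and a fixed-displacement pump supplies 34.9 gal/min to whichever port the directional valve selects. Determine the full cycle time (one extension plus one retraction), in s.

Cap-side area A_cap = π/4 × (4.60 in)² = 16.62 in^2
Rod-side annular area A_ann = π/4 × (4.60² − 3.40²) = 7.540 in^2
t_ext = A_cap·L/Q = 2.783 s
t_ret = A_ann·L/Q = 1.263 s
t_cycle = t_ext + t_ret

t ≈ 4.05 s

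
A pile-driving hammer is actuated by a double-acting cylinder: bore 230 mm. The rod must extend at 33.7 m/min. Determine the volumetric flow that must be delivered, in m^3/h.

Q ≈ 84.0 m^3/h

Cap-side area A_cap = π/4 × (230 mm)² = 41550 mm^2
Q = A × v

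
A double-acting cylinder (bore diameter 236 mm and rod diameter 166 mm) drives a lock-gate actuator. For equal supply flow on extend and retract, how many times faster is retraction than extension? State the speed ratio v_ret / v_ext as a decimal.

Cap-side area A_cap = π/4 × (236 mm)² = 43740 mm^2
Rod-side annular area A_ann = π/4 × (236² − 166²) = 22100 mm^2
For equal Q, v ∝ 1/A, so v_ret/v_ext = A_cap/A_ann.

v_ret/v_ext ≈ 1.98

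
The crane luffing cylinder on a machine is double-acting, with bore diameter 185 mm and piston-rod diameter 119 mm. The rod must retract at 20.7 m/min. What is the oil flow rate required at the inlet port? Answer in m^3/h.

Rod-side annular area A_ann = π/4 × (185² − 119²) = 15760 mm^2
Q = A × v

Q ≈ 19.6 m^3/h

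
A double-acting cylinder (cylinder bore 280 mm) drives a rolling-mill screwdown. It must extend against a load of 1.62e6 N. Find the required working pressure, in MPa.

P ≈ 26.3 MPa

Cap-side area A_cap = π/4 × (280 mm)² = 61580 mm^2
P = F / A = 1.62e6 N / A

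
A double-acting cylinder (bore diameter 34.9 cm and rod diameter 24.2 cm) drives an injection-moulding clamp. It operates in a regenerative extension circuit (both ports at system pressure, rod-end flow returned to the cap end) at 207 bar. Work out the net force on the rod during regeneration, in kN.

F ≈ 952 kN

With equal pressure on both faces, forces on the annular region cancel; the net push is pressure × rod cross-section.
Rod cross-section A_rod = π/4 × (24.2 cm)² = 460.0 cm^2
F = P × A_rod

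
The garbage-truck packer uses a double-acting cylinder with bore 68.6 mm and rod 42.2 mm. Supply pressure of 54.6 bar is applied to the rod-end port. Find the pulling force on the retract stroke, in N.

F ≈ 12500 N

Rod-side annular area A_ann = π/4 × (68.6² − 42.2²) = 2297 mm^2
On retraction the pressure acts on the annular area (bore minus rod).
F = P × A_ann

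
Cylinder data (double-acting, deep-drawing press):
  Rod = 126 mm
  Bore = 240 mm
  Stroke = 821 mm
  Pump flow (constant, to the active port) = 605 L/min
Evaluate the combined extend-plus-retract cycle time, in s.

Cap-side area A_cap = π/4 × (240 mm)² = 45240 mm^2
Rod-side annular area A_ann = π/4 × (240² − 126²) = 32770 mm^2
t_ext = A_cap·L/Q = 3.683 s
t_ret = A_ann·L/Q = 2.668 s
t_cycle = t_ext + t_ret

t ≈ 6.35 s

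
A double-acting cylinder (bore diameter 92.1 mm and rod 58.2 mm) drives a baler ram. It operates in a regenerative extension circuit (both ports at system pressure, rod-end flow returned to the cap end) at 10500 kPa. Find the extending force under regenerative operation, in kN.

With equal pressure on both faces, forces on the annular region cancel; the net push is pressure × rod cross-section.
Rod cross-section A_rod = π/4 × (58.2 mm)² = 2660 mm^2
F = P × A_rod

F ≈ 27.9 kN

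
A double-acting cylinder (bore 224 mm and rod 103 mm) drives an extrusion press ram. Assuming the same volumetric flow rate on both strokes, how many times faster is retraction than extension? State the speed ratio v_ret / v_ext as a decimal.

v_ret/v_ext ≈ 1.27

Cap-side area A_cap = π/4 × (224 mm)² = 39410 mm^2
Rod-side annular area A_ann = π/4 × (224² − 103²) = 31080 mm^2
For equal Q, v ∝ 1/A, so v_ret/v_ext = A_cap/A_ann.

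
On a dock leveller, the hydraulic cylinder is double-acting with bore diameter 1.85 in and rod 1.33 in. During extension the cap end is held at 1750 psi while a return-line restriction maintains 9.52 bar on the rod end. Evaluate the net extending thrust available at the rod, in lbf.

Cap-side area A_cap = π/4 × (1.85 in)² = 2.688 in^2
Rod-side annular area A_ann = π/4 × (1.85² − 1.33²) = 1.299 in^2
Net thrust = P_cap·A_cap − P_rod·A_ann = 4704 lbf − 179.3 lbf

F ≈ 4520 lbf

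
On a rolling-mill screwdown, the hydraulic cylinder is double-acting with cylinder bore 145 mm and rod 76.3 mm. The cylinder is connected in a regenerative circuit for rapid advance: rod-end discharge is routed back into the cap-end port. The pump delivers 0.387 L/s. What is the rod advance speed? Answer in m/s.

v ≈ 0.0846 m/s

In regeneration the rod-end outflow joins the pump flow into the cap end, so the net volume the pump must supply per unit advance equals the rod cross-section area.
Rod cross-section A_rod = π/4 × (76.3 mm)² = 4572 mm^2
v = Q_pump / A_rod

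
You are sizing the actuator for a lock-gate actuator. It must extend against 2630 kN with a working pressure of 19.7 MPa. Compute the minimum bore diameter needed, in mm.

D ≈ 412 mm

Extension force acts on the full piston face: F = P × (π/4)D².
D = √(4F / (πP)) = √(4 × 2630 kN / (π × 19.7 MPa))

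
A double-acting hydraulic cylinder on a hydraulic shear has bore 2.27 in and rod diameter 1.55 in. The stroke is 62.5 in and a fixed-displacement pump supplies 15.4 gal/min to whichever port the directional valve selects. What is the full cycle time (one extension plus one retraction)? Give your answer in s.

Cap-side area A_cap = π/4 × (2.27 in)² = 4.047 in^2
Rod-side annular area A_ann = π/4 × (2.27² − 1.55²) = 2.160 in^2
t_ext = A_cap·L/Q = 4.266 s
t_ret = A_ann·L/Q = 2.277 s
t_cycle = t_ext + t_ret

t ≈ 6.54 s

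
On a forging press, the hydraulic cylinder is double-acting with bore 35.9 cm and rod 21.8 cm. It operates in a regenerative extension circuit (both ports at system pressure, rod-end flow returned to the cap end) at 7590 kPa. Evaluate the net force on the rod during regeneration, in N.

With equal pressure on both faces, forces on the annular region cancel; the net push is pressure × rod cross-section.
Rod cross-section A_rod = π/4 × (21.8 cm)² = 373.3 cm^2
F = P × A_rod

F ≈ 2.83e5 N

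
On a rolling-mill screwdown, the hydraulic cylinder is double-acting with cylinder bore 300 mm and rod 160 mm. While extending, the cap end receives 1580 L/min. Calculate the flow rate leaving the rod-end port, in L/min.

Q_out ≈ 1130 L/min

Cap-side area A_cap = π/4 × (300 mm)² = 70690 mm^2
Rod-side annular area A_ann = π/4 × (300² − 160²) = 50580 mm^2
Piston speed v = Q_in/A_cap; rod-end outflow Q_out = v × A_ann = Q_in × A_ann/A_cap.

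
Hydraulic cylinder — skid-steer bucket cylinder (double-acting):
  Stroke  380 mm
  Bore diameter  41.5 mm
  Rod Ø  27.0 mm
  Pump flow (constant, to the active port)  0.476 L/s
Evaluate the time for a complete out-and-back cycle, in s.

t ≈ 1.70 s

Cap-side area A_cap = π/4 × (41.5 mm)² = 1353 mm^2
Rod-side annular area A_ann = π/4 × (41.5² − 27.0²) = 780.1 mm^2
t_ext = A_cap·L/Q = 1.080 s
t_ret = A_ann·L/Q = 0.6228 s
t_cycle = t_ext + t_ret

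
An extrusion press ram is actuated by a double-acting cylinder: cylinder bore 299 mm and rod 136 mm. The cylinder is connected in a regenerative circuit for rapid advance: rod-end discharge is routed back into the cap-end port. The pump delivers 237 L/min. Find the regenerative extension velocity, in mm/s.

In regeneration the rod-end outflow joins the pump flow into the cap end, so the net volume the pump must supply per unit advance equals the rod cross-section area.
Rod cross-section A_rod = π/4 × (136 mm)² = 14530 mm^2
v = Q_pump / A_rod

v ≈ 272 mm/s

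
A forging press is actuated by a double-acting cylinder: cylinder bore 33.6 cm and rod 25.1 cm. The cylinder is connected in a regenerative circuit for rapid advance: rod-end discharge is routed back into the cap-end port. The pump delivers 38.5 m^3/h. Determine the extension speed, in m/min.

In regeneration the rod-end outflow joins the pump flow into the cap end, so the net volume the pump must supply per unit advance equals the rod cross-section area.
Rod cross-section A_rod = π/4 × (25.1 cm)² = 494.8 cm^2
v = Q_pump / A_rod

v ≈ 13.0 m/min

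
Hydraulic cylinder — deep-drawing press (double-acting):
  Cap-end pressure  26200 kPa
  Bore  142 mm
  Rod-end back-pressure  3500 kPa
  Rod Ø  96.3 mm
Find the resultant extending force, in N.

F ≈ 3.85e5 N

Cap-side area A_cap = π/4 × (142 mm)² = 15840 mm^2
Rod-side annular area A_ann = π/4 × (142² − 96.3²) = 8553 mm^2
Net thrust = P_cap·A_cap − P_rod·A_ann = 4.149e5 N − 29940 N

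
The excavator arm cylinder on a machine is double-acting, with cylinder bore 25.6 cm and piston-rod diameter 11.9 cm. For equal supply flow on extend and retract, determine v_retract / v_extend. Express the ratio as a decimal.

Cap-side area A_cap = π/4 × (25.6 cm)² = 514.7 cm^2
Rod-side annular area A_ann = π/4 × (25.6² − 11.9²) = 403.5 cm^2
For equal Q, v ∝ 1/A, so v_ret/v_ext = A_cap/A_ann.

v_ret/v_ext ≈ 1.28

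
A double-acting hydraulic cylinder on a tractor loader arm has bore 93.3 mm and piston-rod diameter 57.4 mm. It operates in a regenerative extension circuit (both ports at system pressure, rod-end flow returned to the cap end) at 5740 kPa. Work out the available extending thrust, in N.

F ≈ 14900 N

With equal pressure on both faces, forces on the annular region cancel; the net push is pressure × rod cross-section.
Rod cross-section A_rod = π/4 × (57.4 mm)² = 2588 mm^2
F = P × A_rod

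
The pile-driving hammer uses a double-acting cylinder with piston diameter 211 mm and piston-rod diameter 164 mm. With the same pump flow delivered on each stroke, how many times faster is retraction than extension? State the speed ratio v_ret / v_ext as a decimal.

v_ret/v_ext ≈ 2.53

Cap-side area A_cap = π/4 × (211 mm)² = 34970 mm^2
Rod-side annular area A_ann = π/4 × (211² − 164²) = 13840 mm^2
For equal Q, v ∝ 1/A, so v_ret/v_ext = A_cap/A_ann.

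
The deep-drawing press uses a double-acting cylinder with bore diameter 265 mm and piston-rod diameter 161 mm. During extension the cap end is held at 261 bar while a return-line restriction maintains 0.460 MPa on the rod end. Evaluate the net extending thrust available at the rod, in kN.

F ≈ 1420 kN

Cap-side area A_cap = π/4 × (265 mm)² = 55150 mm^2
Rod-side annular area A_ann = π/4 × (265² − 161²) = 34800 mm^2
Net thrust = P_cap·A_cap − P_rod·A_ann = 1440 kN − 16.01 kN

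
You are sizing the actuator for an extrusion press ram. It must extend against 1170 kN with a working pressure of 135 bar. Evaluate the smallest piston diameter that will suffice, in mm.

D ≈ 332 mm

Extension force acts on the full piston face: F = P × (π/4)D².
D = √(4F / (πP)) = √(4 × 1170 kN / (π × 135 bar))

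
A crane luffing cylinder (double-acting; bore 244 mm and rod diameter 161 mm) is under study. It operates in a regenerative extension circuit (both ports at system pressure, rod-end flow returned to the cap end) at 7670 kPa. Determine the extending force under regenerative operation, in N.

With equal pressure on both faces, forces on the annular region cancel; the net push is pressure × rod cross-section.
Rod cross-section A_rod = π/4 × (161 mm)² = 20360 mm^2
F = P × A_rod

F ≈ 1.56e5 N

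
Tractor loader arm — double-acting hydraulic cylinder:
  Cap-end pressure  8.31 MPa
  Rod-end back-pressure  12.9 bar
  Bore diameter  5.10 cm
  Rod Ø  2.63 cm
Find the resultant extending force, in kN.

F ≈ 15.0 kN

Cap-side area A_cap = π/4 × (5.10 cm)² = 20.43 cm^2
Rod-side annular area A_ann = π/4 × (5.10² − 2.63²) = 15.00 cm^2
Net thrust = P_cap·A_cap − P_rod·A_ann = 16.98 kN − 1.934 kN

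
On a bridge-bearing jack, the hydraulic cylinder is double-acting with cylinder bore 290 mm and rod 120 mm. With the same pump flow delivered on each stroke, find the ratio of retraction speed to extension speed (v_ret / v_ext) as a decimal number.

Cap-side area A_cap = π/4 × (290 mm)² = 66050 mm^2
Rod-side annular area A_ann = π/4 × (290² − 120²) = 54740 mm^2
For equal Q, v ∝ 1/A, so v_ret/v_ext = A_cap/A_ann.

v_ret/v_ext ≈ 1.21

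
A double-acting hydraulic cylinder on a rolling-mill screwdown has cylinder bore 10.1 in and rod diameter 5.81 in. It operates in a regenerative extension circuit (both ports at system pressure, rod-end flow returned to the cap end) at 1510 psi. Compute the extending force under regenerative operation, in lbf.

F ≈ 40000 lbf

With equal pressure on both faces, forces on the annular region cancel; the net push is pressure × rod cross-section.
Rod cross-section A_rod = π/4 × (5.81 in)² = 26.51 in^2
F = P × A_rod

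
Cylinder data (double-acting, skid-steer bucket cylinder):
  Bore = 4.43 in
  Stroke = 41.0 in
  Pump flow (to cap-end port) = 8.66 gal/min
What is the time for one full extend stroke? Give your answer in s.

t ≈ 19.0 s

Cap-side area A_cap = π/4 × (4.43 in)² = 15.41 in^2
Swept volume V = A × L; t = V / Q = A·L / Q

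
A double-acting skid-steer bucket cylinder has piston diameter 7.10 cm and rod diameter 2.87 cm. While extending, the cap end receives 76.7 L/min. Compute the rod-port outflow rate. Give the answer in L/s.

Q_out ≈ 1.07 L/s

Cap-side area A_cap = π/4 × (7.10 cm)² = 39.59 cm^2
Rod-side annular area A_ann = π/4 × (7.10² − 2.87²) = 33.12 cm^2
Piston speed v = Q_in/A_cap; rod-end outflow Q_out = v × A_ann = Q_in × A_ann/A_cap.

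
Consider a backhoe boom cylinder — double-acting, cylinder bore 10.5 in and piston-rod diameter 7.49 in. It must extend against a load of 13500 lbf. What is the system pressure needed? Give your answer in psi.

Cap-side area A_cap = π/4 × (10.5 in)² = 86.59 in^2
P = F / A = 13500 lbf / A

P ≈ 156 psi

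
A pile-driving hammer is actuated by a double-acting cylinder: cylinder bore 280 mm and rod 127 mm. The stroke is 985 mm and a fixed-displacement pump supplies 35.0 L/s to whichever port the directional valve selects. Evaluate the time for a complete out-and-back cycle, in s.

Cap-side area A_cap = π/4 × (280 mm)² = 61580 mm^2
Rod-side annular area A_ann = π/4 × (280² − 127²) = 48910 mm^2
t_ext = A_cap·L/Q = 1.733 s
t_ret = A_ann·L/Q = 1.376 s
t_cycle = t_ext + t_ret

t ≈ 3.11 s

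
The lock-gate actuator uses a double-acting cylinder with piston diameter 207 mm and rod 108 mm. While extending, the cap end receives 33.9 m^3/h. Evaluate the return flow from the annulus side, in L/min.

Q_out ≈ 411 L/min

Cap-side area A_cap = π/4 × (207 mm)² = 33650 mm^2
Rod-side annular area A_ann = π/4 × (207² − 108²) = 24490 mm^2
Piston speed v = Q_in/A_cap; rod-end outflow Q_out = v × A_ann = Q_in × A_ann/A_cap.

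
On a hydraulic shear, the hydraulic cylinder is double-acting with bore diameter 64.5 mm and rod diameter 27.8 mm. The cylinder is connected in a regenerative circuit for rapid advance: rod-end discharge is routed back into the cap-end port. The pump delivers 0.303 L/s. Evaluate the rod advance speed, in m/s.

In regeneration the rod-end outflow joins the pump flow into the cap end, so the net volume the pump must supply per unit advance equals the rod cross-section area.
Rod cross-section A_rod = π/4 × (27.8 mm)² = 607.0 mm^2
v = Q_pump / A_rod

v ≈ 0.499 m/s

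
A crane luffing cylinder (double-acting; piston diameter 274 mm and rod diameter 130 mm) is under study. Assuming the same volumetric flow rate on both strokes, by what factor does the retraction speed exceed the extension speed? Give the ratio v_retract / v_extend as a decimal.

Cap-side area A_cap = π/4 × (274 mm)² = 58960 mm^2
Rod-side annular area A_ann = π/4 × (274² − 130²) = 45690 mm^2
For equal Q, v ∝ 1/A, so v_ret/v_ext = A_cap/A_ann.

v_ret/v_ext ≈ 1.29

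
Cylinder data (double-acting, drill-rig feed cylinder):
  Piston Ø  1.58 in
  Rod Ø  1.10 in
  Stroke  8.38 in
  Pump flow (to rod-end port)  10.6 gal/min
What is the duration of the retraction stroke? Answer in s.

Rod-side annular area A_ann = π/4 × (1.58² − 1.10²) = 1.010 in^2
Swept volume V = A × L; t = V / Q = A·L / Q

t ≈ 0.207 s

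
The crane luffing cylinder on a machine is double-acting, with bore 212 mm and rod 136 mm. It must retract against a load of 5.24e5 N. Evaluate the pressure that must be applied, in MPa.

P ≈ 25.2 MPa

Rod-side annular area A_ann = π/4 × (212² − 136²) = 20770 mm^2
Retraction: pressure acts on the annular area.
P = F / A = 5.24e5 N / A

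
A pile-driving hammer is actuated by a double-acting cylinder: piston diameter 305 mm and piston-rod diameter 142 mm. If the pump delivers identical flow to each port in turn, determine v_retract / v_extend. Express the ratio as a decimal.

v_ret/v_ext ≈ 1.28

Cap-side area A_cap = π/4 × (305 mm)² = 73060 mm^2
Rod-side annular area A_ann = π/4 × (305² − 142²) = 57220 mm^2
For equal Q, v ∝ 1/A, so v_ret/v_ext = A_cap/A_ann.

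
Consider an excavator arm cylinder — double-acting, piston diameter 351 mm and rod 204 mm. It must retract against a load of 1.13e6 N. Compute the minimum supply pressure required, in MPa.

P ≈ 17.6 MPa

Rod-side annular area A_ann = π/4 × (351² − 204²) = 64080 mm^2
Retraction: pressure acts on the annular area.
P = F / A = 1.13e6 N / A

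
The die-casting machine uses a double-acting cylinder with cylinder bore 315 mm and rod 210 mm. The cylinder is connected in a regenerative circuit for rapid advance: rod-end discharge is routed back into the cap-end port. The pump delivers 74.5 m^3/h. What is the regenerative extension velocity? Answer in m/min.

In regeneration the rod-end outflow joins the pump flow into the cap end, so the net volume the pump must supply per unit advance equals the rod cross-section area.
Rod cross-section A_rod = π/4 × (210 mm)² = 34640 mm^2
v = Q_pump / A_rod

v ≈ 35.8 m/min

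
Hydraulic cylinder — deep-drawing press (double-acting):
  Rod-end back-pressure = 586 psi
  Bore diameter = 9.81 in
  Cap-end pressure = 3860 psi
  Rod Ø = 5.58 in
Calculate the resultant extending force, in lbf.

Cap-side area A_cap = π/4 × (9.81 in)² = 75.58 in^2
Rod-side annular area A_ann = π/4 × (9.81² − 5.58²) = 51.13 in^2
Net thrust = P_cap·A_cap − P_rod·A_ann = 2.918e5 lbf − 29960 lbf

F ≈ 2.62e5 lbf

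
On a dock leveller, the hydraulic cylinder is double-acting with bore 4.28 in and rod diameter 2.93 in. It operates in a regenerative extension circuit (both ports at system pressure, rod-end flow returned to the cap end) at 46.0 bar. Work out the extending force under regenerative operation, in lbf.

F ≈ 4500 lbf

With equal pressure on both faces, forces on the annular region cancel; the net push is pressure × rod cross-section.
Rod cross-section A_rod = π/4 × (2.93 in)² = 6.743 in^2
F = P × A_rod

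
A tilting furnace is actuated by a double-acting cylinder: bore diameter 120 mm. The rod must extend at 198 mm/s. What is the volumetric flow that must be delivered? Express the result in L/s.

Q ≈ 2.24 L/s

Cap-side area A_cap = π/4 × (120 mm)² = 11310 mm^2
Q = A × v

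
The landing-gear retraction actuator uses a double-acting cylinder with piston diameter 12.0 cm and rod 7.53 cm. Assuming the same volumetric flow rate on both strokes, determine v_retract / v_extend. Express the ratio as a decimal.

v_ret/v_ext ≈ 1.65

Cap-side area A_cap = π/4 × (12.0 cm)² = 113.1 cm^2
Rod-side annular area A_ann = π/4 × (12.0² − 7.53²) = 68.56 cm^2
For equal Q, v ∝ 1/A, so v_ret/v_ext = A_cap/A_ann.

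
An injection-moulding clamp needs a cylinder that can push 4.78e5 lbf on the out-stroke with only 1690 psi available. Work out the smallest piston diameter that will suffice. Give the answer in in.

D ≈ 19.0 in

Extension force acts on the full piston face: F = P × (π/4)D².
D = √(4F / (πP)) = √(4 × 4.78e5 lbf / (π × 1690 psi))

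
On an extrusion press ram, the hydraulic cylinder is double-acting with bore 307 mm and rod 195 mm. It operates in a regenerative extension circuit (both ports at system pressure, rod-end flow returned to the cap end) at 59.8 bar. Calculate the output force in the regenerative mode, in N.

With equal pressure on both faces, forces on the annular region cancel; the net push is pressure × rod cross-section.
Rod cross-section A_rod = π/4 × (195 mm)² = 29860 mm^2
F = P × A_rod

F ≈ 1.79e5 N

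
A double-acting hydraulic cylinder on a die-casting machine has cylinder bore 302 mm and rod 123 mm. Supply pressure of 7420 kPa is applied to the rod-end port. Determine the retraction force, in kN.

F ≈ 443 kN

Rod-side annular area A_ann = π/4 × (302² − 123²) = 59750 mm^2
On retraction the pressure acts on the annular area (bore minus rod).
F = P × A_ann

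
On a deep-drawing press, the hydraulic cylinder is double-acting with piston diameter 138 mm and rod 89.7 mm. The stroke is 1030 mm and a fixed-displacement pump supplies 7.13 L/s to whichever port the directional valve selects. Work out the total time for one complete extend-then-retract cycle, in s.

Cap-side area A_cap = π/4 × (138 mm)² = 14960 mm^2
Rod-side annular area A_ann = π/4 × (138² − 89.7²) = 8638 mm^2
t_ext = A_cap·L/Q = 2.161 s
t_ret = A_ann·L/Q = 1.248 s
t_cycle = t_ext + t_ret

t ≈ 3.41 s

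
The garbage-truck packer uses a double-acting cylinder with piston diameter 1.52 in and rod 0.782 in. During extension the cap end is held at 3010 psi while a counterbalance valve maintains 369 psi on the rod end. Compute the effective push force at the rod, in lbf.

Cap-side area A_cap = π/4 × (1.52 in)² = 1.815 in^2
Rod-side annular area A_ann = π/4 × (1.52² − 0.782²) = 1.334 in^2
Net thrust = P_cap·A_cap − P_rod·A_ann = 5462 lbf − 492.4 lbf

F ≈ 4970 lbf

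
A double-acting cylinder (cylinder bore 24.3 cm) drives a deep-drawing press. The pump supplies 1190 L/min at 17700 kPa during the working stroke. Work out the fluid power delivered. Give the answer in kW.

Hydraulic power = P × Q

W ≈ 351 kW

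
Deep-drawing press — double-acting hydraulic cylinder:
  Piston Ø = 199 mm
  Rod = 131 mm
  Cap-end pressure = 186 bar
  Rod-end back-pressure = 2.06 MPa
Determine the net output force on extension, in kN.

F ≈ 542 kN

Cap-side area A_cap = π/4 × (199 mm)² = 31100 mm^2
Rod-side annular area A_ann = π/4 × (199² − 131²) = 17620 mm^2
Net thrust = P_cap·A_cap − P_rod·A_ann = 578.5 kN − 36.31 kN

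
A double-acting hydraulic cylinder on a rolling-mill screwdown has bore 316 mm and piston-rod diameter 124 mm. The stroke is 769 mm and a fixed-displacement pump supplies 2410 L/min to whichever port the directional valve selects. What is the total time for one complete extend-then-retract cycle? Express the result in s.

Cap-side area A_cap = π/4 × (316 mm)² = 78430 mm^2
Rod-side annular area A_ann = π/4 × (316² − 124²) = 66350 mm^2
t_ext = A_cap·L/Q = 1.501 s
t_ret = A_ann·L/Q = 1.270 s
t_cycle = t_ext + t_ret

t ≈ 2.77 s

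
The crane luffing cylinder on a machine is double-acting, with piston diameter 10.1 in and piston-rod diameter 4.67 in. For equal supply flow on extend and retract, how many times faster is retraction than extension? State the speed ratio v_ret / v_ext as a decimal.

v_ret/v_ext ≈ 1.27

Cap-side area A_cap = π/4 × (10.1 in)² = 80.12 in^2
Rod-side annular area A_ann = π/4 × (10.1² − 4.67²) = 62.99 in^2
For equal Q, v ∝ 1/A, so v_ret/v_ext = A_cap/A_ann.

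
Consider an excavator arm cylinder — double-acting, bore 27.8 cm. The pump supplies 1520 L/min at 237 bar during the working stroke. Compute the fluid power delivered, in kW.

W ≈ 600 kW

Hydraulic power = P × Q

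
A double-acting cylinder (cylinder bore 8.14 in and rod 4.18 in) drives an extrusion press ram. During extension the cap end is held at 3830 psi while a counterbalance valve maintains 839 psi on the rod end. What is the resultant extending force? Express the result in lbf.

Cap-side area A_cap = π/4 × (8.14 in)² = 52.04 in^2
Rod-side annular area A_ann = π/4 × (8.14² − 4.18²) = 38.32 in^2
Net thrust = P_cap·A_cap − P_rod·A_ann = 1.993e5 lbf − 32150 lbf

F ≈ 1.67e5 lbf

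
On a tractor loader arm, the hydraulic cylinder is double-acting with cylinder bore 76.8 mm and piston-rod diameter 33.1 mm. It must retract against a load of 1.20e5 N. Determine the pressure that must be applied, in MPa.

P ≈ 31.8 MPa

Rod-side annular area A_ann = π/4 × (76.8² − 33.1²) = 3772 mm^2
Retraction: pressure acts on the annular area.
P = F / A = 1.20e5 N / A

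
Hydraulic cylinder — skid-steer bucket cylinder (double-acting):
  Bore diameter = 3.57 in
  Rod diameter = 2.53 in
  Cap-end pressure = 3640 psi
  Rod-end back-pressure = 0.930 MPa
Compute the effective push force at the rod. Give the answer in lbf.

Cap-side area A_cap = π/4 × (3.57 in)² = 10.01 in^2
Rod-side annular area A_ann = π/4 × (3.57² − 2.53²) = 4.983 in^2
Net thrust = P_cap·A_cap − P_rod·A_ann = 36440 lbf − 672.1 lbf

F ≈ 35800 lbf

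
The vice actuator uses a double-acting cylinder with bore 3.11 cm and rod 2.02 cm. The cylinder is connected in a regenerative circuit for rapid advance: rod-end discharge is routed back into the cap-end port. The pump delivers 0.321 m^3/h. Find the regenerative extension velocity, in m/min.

v ≈ 16.7 m/min

In regeneration the rod-end outflow joins the pump flow into the cap end, so the net volume the pump must supply per unit advance equals the rod cross-section area.
Rod cross-section A_rod = π/4 × (2.02 cm)² = 3.205 cm^2
v = Q_pump / A_rod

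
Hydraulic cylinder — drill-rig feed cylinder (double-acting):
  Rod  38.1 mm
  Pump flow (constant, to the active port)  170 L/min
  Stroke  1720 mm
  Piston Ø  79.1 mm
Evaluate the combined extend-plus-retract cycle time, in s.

Cap-side area A_cap = π/4 × (79.1 mm)² = 4914 mm^2
Rod-side annular area A_ann = π/4 × (79.1² − 38.1²) = 3774 mm^2
t_ext = A_cap·L/Q = 2.983 s
t_ret = A_ann·L/Q = 2.291 s
t_cycle = t_ext + t_ret

t ≈ 5.27 s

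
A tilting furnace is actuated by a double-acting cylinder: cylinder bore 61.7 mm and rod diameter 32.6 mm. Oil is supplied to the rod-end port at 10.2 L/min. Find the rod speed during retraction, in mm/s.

v ≈ 78.9 mm/s

Rod-side annular area A_ann = π/4 × (61.7² − 32.6²) = 2155 mm^2
Flow into the rod-end port fills the annular volume.
v = Q / A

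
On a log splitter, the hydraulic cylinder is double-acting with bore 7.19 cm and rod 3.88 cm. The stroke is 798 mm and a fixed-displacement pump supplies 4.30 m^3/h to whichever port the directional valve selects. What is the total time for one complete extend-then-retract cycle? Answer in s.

t ≈ 4.64 s

Cap-side area A_cap = π/4 × (7.19 cm)² = 40.60 cm^2
Rod-side annular area A_ann = π/4 × (7.19² − 3.88²) = 28.78 cm^2
t_ext = A_cap·L/Q = 2.713 s
t_ret = A_ann·L/Q = 1.923 s
t_cycle = t_ext + t_ret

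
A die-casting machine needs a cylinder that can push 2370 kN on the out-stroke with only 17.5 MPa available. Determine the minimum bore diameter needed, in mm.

D ≈ 415 mm

Extension force acts on the full piston face: F = P × (π/4)D².
D = √(4F / (πP)) = √(4 × 2370 kN / (π × 17.5 MPa))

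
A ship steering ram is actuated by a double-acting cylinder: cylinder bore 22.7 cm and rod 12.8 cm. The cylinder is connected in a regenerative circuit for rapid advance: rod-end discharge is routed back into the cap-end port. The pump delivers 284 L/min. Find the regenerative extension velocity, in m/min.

v ≈ 22.1 m/min

In regeneration the rod-end outflow joins the pump flow into the cap end, so the net volume the pump must supply per unit advance equals the rod cross-section area.
Rod cross-section A_rod = π/4 × (12.8 cm)² = 128.7 cm^2
v = Q_pump / A_rod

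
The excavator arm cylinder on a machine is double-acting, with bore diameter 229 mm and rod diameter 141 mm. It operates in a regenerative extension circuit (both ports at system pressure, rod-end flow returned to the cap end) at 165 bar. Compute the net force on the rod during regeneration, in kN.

With equal pressure on both faces, forces on the annular region cancel; the net push is pressure × rod cross-section.
Rod cross-section A_rod = π/4 × (141 mm)² = 15610 mm^2
F = P × A_rod

F ≈ 258 kN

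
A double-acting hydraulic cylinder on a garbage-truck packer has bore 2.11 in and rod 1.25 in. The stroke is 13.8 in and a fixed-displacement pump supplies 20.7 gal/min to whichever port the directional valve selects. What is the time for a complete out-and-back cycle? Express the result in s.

Cap-side area A_cap = π/4 × (2.11 in)² = 3.497 in^2
Rod-side annular area A_ann = π/4 × (2.11² − 1.25²) = 2.269 in^2
t_ext = A_cap·L/Q = 0.6055 s
t_ret = A_ann·L/Q = 0.3930 s
t_cycle = t_ext + t_ret

t ≈ 0.998 s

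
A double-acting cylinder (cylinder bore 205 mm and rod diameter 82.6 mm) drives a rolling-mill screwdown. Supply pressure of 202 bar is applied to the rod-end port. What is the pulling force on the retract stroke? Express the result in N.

F ≈ 5.58e5 N

Rod-side annular area A_ann = π/4 × (205² − 82.6²) = 27650 mm^2
On retraction the pressure acts on the annular area (bore minus rod).
F = P × A_ann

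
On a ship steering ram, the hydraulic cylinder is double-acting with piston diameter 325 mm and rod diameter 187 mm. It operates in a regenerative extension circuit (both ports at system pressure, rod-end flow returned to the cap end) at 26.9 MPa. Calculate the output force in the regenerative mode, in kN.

F ≈ 739 kN

With equal pressure on both faces, forces on the annular region cancel; the net push is pressure × rod cross-section.
Rod cross-section A_rod = π/4 × (187 mm)² = 27460 mm^2
F = P × A_rod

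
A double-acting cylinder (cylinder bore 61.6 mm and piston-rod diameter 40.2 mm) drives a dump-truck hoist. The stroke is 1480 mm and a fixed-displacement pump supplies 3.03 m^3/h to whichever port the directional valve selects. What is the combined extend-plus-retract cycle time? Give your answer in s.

t ≈ 8.25 s

Cap-side area A_cap = π/4 × (61.6 mm)² = 2980 mm^2
Rod-side annular area A_ann = π/4 × (61.6² − 40.2²) = 1711 mm^2
t_ext = A_cap·L/Q = 5.241 s
t_ret = A_ann·L/Q = 3.009 s
t_cycle = t_ext + t_ret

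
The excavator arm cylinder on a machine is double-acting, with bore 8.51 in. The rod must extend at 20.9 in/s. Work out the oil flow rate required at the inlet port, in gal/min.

Cap-side area A_cap = π/4 × (8.51 in)² = 56.88 in^2
Q = A × v

Q ≈ 309 gal/min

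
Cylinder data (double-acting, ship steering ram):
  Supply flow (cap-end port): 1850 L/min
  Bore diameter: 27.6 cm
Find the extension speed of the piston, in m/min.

v ≈ 30.9 m/min

Cap-side area A_cap = π/4 × (27.6 cm)² = 598.3 cm^2
v = Q / A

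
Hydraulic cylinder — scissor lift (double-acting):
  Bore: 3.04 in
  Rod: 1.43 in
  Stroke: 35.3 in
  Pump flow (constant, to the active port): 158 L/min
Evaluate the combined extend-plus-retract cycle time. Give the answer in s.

t ≈ 2.84 s

Cap-side area A_cap = π/4 × (3.04 in)² = 7.258 in^2
Rod-side annular area A_ann = π/4 × (3.04² − 1.43²) = 5.652 in^2
t_ext = A_cap·L/Q = 1.594 s
t_ret = A_ann·L/Q = 1.242 s
t_cycle = t_ext + t_ret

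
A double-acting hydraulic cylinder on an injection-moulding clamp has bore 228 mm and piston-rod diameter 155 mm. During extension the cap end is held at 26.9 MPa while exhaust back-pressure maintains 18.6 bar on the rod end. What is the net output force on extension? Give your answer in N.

F ≈ 1.06e6 N

Cap-side area A_cap = π/4 × (228 mm)² = 40830 mm^2
Rod-side annular area A_ann = π/4 × (228² − 155²) = 21960 mm^2
Net thrust = P_cap·A_cap − P_rod·A_ann = 1.098e6 N − 40840 N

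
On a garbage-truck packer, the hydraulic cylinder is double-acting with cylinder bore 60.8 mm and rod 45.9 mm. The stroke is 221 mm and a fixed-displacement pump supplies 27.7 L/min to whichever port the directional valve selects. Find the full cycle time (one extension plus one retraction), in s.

Cap-side area A_cap = π/4 × (60.8 mm)² = 2903 mm^2
Rod-side annular area A_ann = π/4 × (60.8² − 45.9²) = 1249 mm^2
t_ext = A_cap·L/Q = 1.390 s
t_ret = A_ann·L/Q = 0.5977 s
t_cycle = t_ext + t_ret

t ≈ 1.99 s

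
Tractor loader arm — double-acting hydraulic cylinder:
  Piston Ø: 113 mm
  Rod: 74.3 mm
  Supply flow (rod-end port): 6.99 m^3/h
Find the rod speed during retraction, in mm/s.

Rod-side annular area A_ann = π/4 × (113² − 74.3²) = 5693 mm^2
Flow into the rod-end port fills the annular volume.
v = Q / A

v ≈ 341 mm/s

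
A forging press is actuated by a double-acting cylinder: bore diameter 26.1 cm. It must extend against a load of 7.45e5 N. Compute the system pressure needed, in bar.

Cap-side area A_cap = π/4 × (26.1 cm)² = 535.0 cm^2
P = F / A = 7.45e5 N / A

P ≈ 139 bar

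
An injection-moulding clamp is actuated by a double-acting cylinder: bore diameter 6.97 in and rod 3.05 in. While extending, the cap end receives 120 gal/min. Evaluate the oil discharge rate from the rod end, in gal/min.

Q_out ≈ 97.0 gal/min

Cap-side area A_cap = π/4 × (6.97 in)² = 38.16 in^2
Rod-side annular area A_ann = π/4 × (6.97² − 3.05²) = 30.85 in^2
Piston speed v = Q_in/A_cap; rod-end outflow Q_out = v × A_ann = Q_in × A_ann/A_cap.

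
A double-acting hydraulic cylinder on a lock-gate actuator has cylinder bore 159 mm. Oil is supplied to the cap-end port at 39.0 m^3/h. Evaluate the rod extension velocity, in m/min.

Cap-side area A_cap = π/4 × (159 mm)² = 19860 mm^2
v = Q / A

v ≈ 32.7 m/min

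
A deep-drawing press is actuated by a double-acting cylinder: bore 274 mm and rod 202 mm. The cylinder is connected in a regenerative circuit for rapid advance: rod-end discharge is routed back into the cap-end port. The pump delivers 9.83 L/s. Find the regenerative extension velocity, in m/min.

In regeneration the rod-end outflow joins the pump flow into the cap end, so the net volume the pump must supply per unit advance equals the rod cross-section area.
Rod cross-section A_rod = π/4 × (202 mm)² = 32050 mm^2
v = Q_pump / A_rod

v ≈ 18.4 m/min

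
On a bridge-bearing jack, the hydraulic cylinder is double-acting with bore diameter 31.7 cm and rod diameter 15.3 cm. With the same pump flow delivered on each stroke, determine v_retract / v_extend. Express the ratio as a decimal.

v_ret/v_ext ≈ 1.30

Cap-side area A_cap = π/4 × (31.7 cm)² = 789.2 cm^2
Rod-side annular area A_ann = π/4 × (31.7² − 15.3²) = 605.4 cm^2
For equal Q, v ∝ 1/A, so v_ret/v_ext = A_cap/A_ann.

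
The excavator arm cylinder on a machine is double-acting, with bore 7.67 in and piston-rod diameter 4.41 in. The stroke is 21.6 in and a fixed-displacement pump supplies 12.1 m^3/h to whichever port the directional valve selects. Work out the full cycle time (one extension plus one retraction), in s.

Cap-side area A_cap = π/4 × (7.67 in)² = 46.20 in^2
Rod-side annular area A_ann = π/4 × (7.67² − 4.41²) = 30.93 in^2
t_ext = A_cap·L/Q = 4.866 s
t_ret = A_ann·L/Q = 3.257 s
t_cycle = t_ext + t_ret

t ≈ 8.12 s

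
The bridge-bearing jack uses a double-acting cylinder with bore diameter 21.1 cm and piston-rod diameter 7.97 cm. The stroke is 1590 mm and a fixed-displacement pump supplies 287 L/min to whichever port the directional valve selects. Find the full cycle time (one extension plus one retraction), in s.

Cap-side area A_cap = π/4 × (21.1 cm)² = 349.7 cm^2
Rod-side annular area A_ann = π/4 × (21.1² − 7.97²) = 299.8 cm^2
t_ext = A_cap·L/Q = 11.62 s
t_ret = A_ann·L/Q = 9.965 s
t_cycle = t_ext + t_ret

t ≈ 21.6 s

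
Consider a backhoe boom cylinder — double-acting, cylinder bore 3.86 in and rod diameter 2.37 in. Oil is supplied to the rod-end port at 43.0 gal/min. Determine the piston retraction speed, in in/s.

Rod-side annular area A_ann = π/4 × (3.86² − 2.37²) = 7.291 in^2
Flow into the rod-end port fills the annular volume.
v = Q / A

v ≈ 22.7 in/s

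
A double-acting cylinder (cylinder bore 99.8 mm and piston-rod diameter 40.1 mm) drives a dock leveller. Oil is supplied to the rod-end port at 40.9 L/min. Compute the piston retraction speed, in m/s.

Rod-side annular area A_ann = π/4 × (99.8² − 40.1²) = 6560 mm^2
Flow into the rod-end port fills the annular volume.
v = Q / A

v ≈ 0.104 m/s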